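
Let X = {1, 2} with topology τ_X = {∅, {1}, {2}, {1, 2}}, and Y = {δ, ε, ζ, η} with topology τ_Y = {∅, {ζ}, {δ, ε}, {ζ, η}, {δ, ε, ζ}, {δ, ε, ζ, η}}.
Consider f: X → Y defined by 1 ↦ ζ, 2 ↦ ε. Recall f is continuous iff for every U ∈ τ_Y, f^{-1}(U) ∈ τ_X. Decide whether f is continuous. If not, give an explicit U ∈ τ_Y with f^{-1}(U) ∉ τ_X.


f IS continuous.

Compute f^{-1}(U) for each U ∈ τ_Y:
  U = ∅: f^{-1}(U) = ∅ ∈ τ_X ✓.
  U = {ζ}: f^{-1}(U) = {1} ∈ τ_X ✓.
  U = {δ, ε}: f^{-1}(U) = {2} ∈ τ_X ✓.
  U = {ζ, η}: f^{-1}(U) = {1} ∈ τ_X ✓.
  U = {δ, ε, ζ}: f^{-1}(U) = {1, 2} ∈ τ_X ✓.
  U = {δ, ε, ζ, η}: f^{-1}(U) = {1, 2} ∈ τ_X ✓.
Every preimage lies in τ_X, so f IS continuous.


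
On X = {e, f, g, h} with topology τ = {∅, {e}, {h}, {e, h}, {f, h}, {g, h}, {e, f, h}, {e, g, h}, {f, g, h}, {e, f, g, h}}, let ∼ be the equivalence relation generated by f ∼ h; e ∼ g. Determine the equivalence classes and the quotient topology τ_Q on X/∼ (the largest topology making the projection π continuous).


X/∼ = {[e=g], [f=h]}; |τ_Q| = 3.

Equivalence classes: [e=g], [f=h].
Quotient map π: X → X/∼ sends e ↦ [e=g], f ↦ [f=h], g ↦ [e=g], h ↦ [f=h].
For each subset V ⊆ X/∼, compute π^{-1}(V) ⊆ X and check whether π^{-1}(V) ∈ τ. V is open in τ_Q iff π^{-1}(V) ∈ τ.
  V = {}: π^{-1}(V) = ∅ ∈ τ ✓.
  V = {[e=g]}: π^{-1}(V) = {e, g} ∉ τ ✗.
  V = {[f=h]}: π^{-1}(V) = {f, h} ∈ τ ✓.
  V = {[e=g], [f=h]}: π^{-1}(V) = {e, f, g, h} ∈ τ ✓.
Open sets in the quotient: τ_Q = {{}, {[f=h]}, {[e=g], [f=h]}} (3 elements).


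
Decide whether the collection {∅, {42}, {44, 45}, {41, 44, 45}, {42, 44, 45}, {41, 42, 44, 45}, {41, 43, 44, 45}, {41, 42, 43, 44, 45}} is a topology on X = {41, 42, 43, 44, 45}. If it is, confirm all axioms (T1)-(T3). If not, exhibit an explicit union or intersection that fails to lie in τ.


τ IS a topology on X.

Axiom (T1): ∅ ∈ τ? Yes; X ∈ τ? Yes.
Axiom (T2/T3): check pairwise unions and intersections of members of τ.
All pairwise intersections and unions checked — each lies in τ. Therefore τ satisfies (T1), (T2), (T3): it IS a topology on X.


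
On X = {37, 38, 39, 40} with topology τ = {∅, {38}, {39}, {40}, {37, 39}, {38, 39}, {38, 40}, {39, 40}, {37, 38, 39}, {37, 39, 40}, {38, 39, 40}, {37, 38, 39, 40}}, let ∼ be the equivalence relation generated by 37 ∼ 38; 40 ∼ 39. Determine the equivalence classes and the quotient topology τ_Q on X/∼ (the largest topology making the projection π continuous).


X/∼ = {[37=38], [39=40]}; |τ_Q| = 3.

Equivalence classes: [37=38], [39=40].
Quotient map π: X → X/∼ sends 37 ↦ [37=38], 38 ↦ [37=38], 39 ↦ [39=40], 40 ↦ [39=40].
For each subset V ⊆ X/∼, compute π^{-1}(V) ⊆ X and check whether π^{-1}(V) ∈ τ. V is open in τ_Q iff π^{-1}(V) ∈ τ.
  V = {}: π^{-1}(V) = ∅ ∈ τ ✓.
  V = {[37=38]}: π^{-1}(V) = {37, 38} ∉ τ ✗.
  V = {[39=40]}: π^{-1}(V) = {39, 40} ∈ τ ✓.
  V = {[37=38], [39=40]}: π^{-1}(V) = {37, 38, 39, 40} ∈ τ ✓.
Open sets in the quotient: τ_Q = {{}, {[39=40]}, {[37=38], [39=40]}} (3 elements).


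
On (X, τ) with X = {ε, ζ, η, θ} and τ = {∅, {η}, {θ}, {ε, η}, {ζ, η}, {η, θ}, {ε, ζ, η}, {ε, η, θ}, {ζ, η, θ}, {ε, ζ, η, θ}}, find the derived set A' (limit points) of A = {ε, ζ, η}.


A' = {ε, ζ}

For each x ∈ X, list the open sets U ∈ τ with x ∈ U, then check whether U ∩ (A ∖ {x}) ≠ ∅ for every such U.
  x = ε: opens ∋ x are {ε, η}, {ε, ζ, η}, {ε, η, θ}, {ε, ζ, η, θ}; each meets A ∖ {ε}, so x IS a limit point.
  x = ζ: opens ∋ x are {ζ, η}, {ε, ζ, η}, {ζ, η, θ}, {ε, ζ, η, θ}; each meets A ∖ {ζ}, so x IS a limit point.
  x = η: open {η} ∋ x has {η} ∩ (A ∖ {η}) = ∅, so x is NOT a limit point.
  x = θ: open {θ} ∋ x has {θ} ∩ (A ∖ {θ}) = ∅, so x is NOT a limit point.
Collecting: A' = {ε, ζ}.


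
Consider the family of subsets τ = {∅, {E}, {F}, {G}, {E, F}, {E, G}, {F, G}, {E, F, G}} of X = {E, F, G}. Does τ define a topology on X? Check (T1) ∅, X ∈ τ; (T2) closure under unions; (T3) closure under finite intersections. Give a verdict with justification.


τ IS a topology on X.

Axiom (T1): ∅ ∈ τ? Yes; X ∈ τ? Yes.
Axiom (T2/T3): check pairwise unions and intersections of members of τ.
All pairwise intersections and unions checked — each lies in τ. Therefore τ satisfies (T1), (T2), (T3): it IS a topology on X.


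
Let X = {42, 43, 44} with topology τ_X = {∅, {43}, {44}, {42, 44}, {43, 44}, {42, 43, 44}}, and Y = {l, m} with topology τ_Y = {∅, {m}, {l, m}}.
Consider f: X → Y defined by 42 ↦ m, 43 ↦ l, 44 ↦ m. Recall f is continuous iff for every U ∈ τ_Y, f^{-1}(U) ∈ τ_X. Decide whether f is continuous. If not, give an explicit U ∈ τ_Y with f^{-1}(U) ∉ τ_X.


f IS continuous.

Compute f^{-1}(U) for each U ∈ τ_Y:
  U = ∅: f^{-1}(U) = ∅ ∈ τ_X ✓.
  U = {m}: f^{-1}(U) = {42, 44} ∈ τ_X ✓.
  U = {l, m}: f^{-1}(U) = {42, 43, 44} ∈ τ_X ✓.
Every preimage lies in τ_X, so f IS continuous.


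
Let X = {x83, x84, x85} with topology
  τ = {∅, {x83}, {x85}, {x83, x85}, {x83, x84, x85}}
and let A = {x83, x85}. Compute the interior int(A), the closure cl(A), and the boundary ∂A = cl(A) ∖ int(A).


int(A) = {x83, x85}, cl(A) = {x83, x84, x85}, ∂A = {x84}.

Closed sets in (X, τ) are complements of opens:
  closed(X, τ) = {∅, {x84}, {x83, x84}, {x84, x85}, {x83, x84, x85}}.
int(A) = ⋃ {U ∈ τ : U ⊆ A}. Opens contained in A: ∅, {x83}, {x85}, {x83, x85}.
Taking the union of these: int(A) = {x83, x85}.
cl(A) = ⋂ {C closed : A ⊆ C}. Closed sets containing A: {x83, x84, x85}.
Intersecting these: cl(A) = {x83, x84, x85}.
∂A = cl(A) ∖ int(A) = {x83, x84, x85} ∖ {x83, x85} = {x84}.


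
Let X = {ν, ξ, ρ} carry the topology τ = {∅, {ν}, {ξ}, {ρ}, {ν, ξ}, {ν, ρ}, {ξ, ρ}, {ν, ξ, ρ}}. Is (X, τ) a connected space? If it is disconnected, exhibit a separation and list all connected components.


(X, τ) is disconnected; components = [{ν}, {ξ}, {ρ}].

Find clopen sets (U ∈ τ with X ∖ U ∈ τ):
  U = ∅, X ∖ U = {ν, ξ, ρ} — both open, so U is clopen.
  U = {ν}, X ∖ U = {ξ, ρ} — both open, so U is clopen.
  U = {ξ}, X ∖ U = {ν, ρ} — both open, so U is clopen.
  U = {ρ}, X ∖ U = {ν, ξ} — both open, so U is clopen.
  U = {ν, ξ}, X ∖ U = {ρ} — both open, so U is clopen.
  U = {ν, ρ}, X ∖ U = {ξ} — both open, so U is clopen.
  U = {ξ, ρ}, X ∖ U = {ν} — both open, so U is clopen.
  U = {ν, ξ, ρ}, X ∖ U = ∅ — both open, so U is clopen.
Nontrivial clopen(s) exist: e.g. {ξ}. So (X, τ) is disconnected.
Compute connected components by grouping points that agree on all clopens:
  component: {ν}
  component: {ξ}
  component: {ρ}


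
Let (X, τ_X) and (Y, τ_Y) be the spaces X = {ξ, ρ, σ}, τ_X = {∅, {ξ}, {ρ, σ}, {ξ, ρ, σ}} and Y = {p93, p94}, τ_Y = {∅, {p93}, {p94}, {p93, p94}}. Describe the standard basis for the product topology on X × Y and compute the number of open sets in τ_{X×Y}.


Basis B = {∅ × ∅, {ξ} × {p93}, {ξ} × {p94}, {ξ} × {p93, p94}, {ρ, σ} × {p93}, {ρ, σ} × {p94}, {ξ, ρ, σ} × {p93}, {ξ, ρ, σ} × {p94}, {ρ, σ} × {p93, p94}, {ξ, ρ, σ} × {p93, p94}}; |τ_{X×Y}| = 16.

Enumerate products U × V with U ∈ τ_X, V ∈ τ_Y (deduplicated):
  ∅ × ∅ = {} (∅)
  {ξ} × {p93} = {(ξ,p93)}
  {ξ} × {p94} = {(ξ,p94)}
  {ξ} × {p93, p94} = {(ξ,p93), (ξ,p94)}
  {ρ, σ} × {p93} = {(ρ,p93), (σ,p93)}
  {ρ, σ} × {p94} = {(ρ,p94), (σ,p94)}
  {ξ, ρ, σ} × {p93} = {(ξ,p93), (ρ,p93), (σ,p93)}
  {ξ, ρ, σ} × {p94} = {(ξ,p94), (ρ,p94), (σ,p94)}
  {ρ, σ} × {p93, p94} = {(ρ,p93), (ρ,p94), (σ,p93), (σ,p94)}
  {ξ, ρ, σ} × {p93, p94} = {(ξ,p93), (ξ,p94), (ρ,p93), (ρ,p94), (σ,p93), (σ,p94)}
These 10 distinct sets form the basis B.
Close under arbitrary unions to get τ_{X×Y}; counting gives |τ_{X×Y}| = 16.


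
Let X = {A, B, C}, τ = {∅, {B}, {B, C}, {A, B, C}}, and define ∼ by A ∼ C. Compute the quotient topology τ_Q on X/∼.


X/∼ = {[A=C], [B]}; |τ_Q| = 3.

Equivalence classes: [A=C], [B].
Quotient map π: X → X/∼ sends A ↦ [A=C], B ↦ [B], C ↦ [A=C].
For each subset V ⊆ X/∼, compute π^{-1}(V) ⊆ X and check whether π^{-1}(V) ∈ τ. V is open in τ_Q iff π^{-1}(V) ∈ τ.
  V = {}: π^{-1}(V) = ∅ ∈ τ ✓.
  V = {[A=C]}: π^{-1}(V) = {A, C} ∉ τ ✗.
  V = {[B]}: π^{-1}(V) = {B} ∈ τ ✓.
  V = {[A=C], [B]}: π^{-1}(V) = {A, B, C} ∈ τ ✓.
Open sets in the quotient: τ_Q = {{}, {[B]}, {[A=C], [B]}} (3 elements).


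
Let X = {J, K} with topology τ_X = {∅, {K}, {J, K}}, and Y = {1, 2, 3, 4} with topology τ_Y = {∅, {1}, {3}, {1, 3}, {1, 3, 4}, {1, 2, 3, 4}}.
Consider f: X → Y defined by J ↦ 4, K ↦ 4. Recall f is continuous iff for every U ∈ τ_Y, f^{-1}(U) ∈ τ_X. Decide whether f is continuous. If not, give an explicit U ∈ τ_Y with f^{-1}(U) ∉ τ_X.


f IS continuous.

Compute f^{-1}(U) for each U ∈ τ_Y:
  U = ∅: f^{-1}(U) = ∅ ∈ τ_X ✓.
  U = {1}: f^{-1}(U) = ∅ ∈ τ_X ✓.
  U = {3}: f^{-1}(U) = ∅ ∈ τ_X ✓.
  U = {1, 3}: f^{-1}(U) = ∅ ∈ τ_X ✓.
  U = {1, 3, 4}: f^{-1}(U) = {J, K} ∈ τ_X ✓.
  U = {1, 2, 3, 4}: f^{-1}(U) = {J, K} ∈ τ_X ✓.
Every preimage lies in τ_X, so f IS continuous.


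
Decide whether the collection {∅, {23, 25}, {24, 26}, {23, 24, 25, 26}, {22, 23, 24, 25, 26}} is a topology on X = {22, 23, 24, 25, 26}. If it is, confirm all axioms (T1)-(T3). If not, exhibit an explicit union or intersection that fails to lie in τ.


τ IS a topology on X.

Axiom (T1): ∅ ∈ τ? Yes; X ∈ τ? Yes.
Axiom (T2/T3): check pairwise unions and intersections of members of τ.
All pairwise intersections and unions checked — each lies in τ. Therefore τ satisfies (T1), (T2), (T3): it IS a topology on X.


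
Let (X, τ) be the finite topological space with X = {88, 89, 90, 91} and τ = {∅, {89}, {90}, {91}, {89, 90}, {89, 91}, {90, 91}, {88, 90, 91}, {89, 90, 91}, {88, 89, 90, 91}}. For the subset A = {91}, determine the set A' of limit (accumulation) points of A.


A' = {88}

For each x ∈ X, list the open sets U ∈ τ with x ∈ U, then check whether U ∩ (A ∖ {x}) ≠ ∅ for every such U.
  x = 88: opens ∋ x are {88, 90, 91}, {88, 89, 90, 91}; each meets A ∖ {88}, so x IS a limit point.
  x = 89: open {89} ∋ x has {89} ∩ (A ∖ {89}) = ∅, so x is NOT a limit point.
  x = 90: open {90} ∋ x has {90} ∩ (A ∖ {90}) = ∅, so x is NOT a limit point.
  x = 91: open {91} ∋ x has {91} ∩ (A ∖ {91}) = ∅, so x is NOT a limit point.
Collecting: A' = {88}.


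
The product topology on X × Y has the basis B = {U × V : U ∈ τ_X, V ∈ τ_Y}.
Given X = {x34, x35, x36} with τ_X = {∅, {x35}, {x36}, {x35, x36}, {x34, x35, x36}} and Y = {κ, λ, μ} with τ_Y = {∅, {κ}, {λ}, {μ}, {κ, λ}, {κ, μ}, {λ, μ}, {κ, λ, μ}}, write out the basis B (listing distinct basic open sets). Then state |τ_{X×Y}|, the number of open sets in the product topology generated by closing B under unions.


Basis B = {∅ × ∅, {x35} × {κ}, {x35} × {λ}, {x35} × {μ}, {x36} × {κ}, {x36} × {λ}, {x36} × {μ}, {x35} × {κ, λ}, {x35} × {κ, μ}, {x35, x36} × {κ}, {x35} × {λ, μ}, {x35, x36} × {λ}, {x35, x36} × {μ}, {x36} × {κ, λ}, {x36} × {κ, μ}, {x36} × {λ, μ}, {x34, x35, x36} × {κ}, {x34, x35, x36} × {λ}, {x34, x35, x36} × {μ}, {x35} × {κ, λ, μ}, {x36} × {κ, λ, μ}, {x35, x36} × {κ, λ}, {x35, x36} × {κ, μ}, {x35, x36} × {λ, μ}, {x34, x35, x36} × {κ, λ}, {x34, x35, x36} × {κ, μ}, {x34, x35, x36} × {λ, μ}, {x35, x36} × {κ, λ, μ}, {x34, x35, x36} × {κ, λ, μ}}; |τ_{X×Y}| = 125.

Enumerate products U × V with U ∈ τ_X, V ∈ τ_Y (deduplicated):
  ∅ × ∅ = {} (∅)
  {x35} × {κ} = {(x35,κ)}
  {x35} × {λ} = {(x35,λ)}
  {x35} × {μ} = {(x35,μ)}
  {x36} × {κ} = {(x36,κ)}
  {x36} × {λ} = {(x36,λ)}
  {x36} × {μ} = {(x36,μ)}
  {x35} × {κ, λ} = {(x35,κ), (x35,λ)}
  {x35} × {κ, μ} = {(x35,κ), (x35,μ)}
  {x35, x36} × {κ} = {(x35,κ), (x36,κ)}
  {x35} × {λ, μ} = {(x35,λ), (x35,μ)}
  {x35, x36} × {λ} = {(x35,λ), (x36,λ)}
  {x35, x36} × {μ} = {(x35,μ), (x36,μ)}
  {x36} × {κ, λ} = {(x36,κ), (x36,λ)}
  {x36} × {κ, μ} = {(x36,κ), (x36,μ)}
  {x36} × {λ, μ} = {(x36,λ), (x36,μ)}
  {x34, x35, x36} × {κ} = {(x34,κ), (x35,κ), (x36,κ)}
  {x34, x35, x36} × {λ} = {(x34,λ), (x35,λ), (x36,λ)}
  {x34, x35, x36} × {μ} = {(x34,μ), (x35,μ), (x36,μ)}
  {x35} × {κ, λ, μ} = {(x35,κ), (x35,λ), (x35,μ)}
  {x36} × {κ, λ, μ} = {(x36,κ), (x36,λ), (x36,μ)}
  {x35, x36} × {κ, λ} = {(x35,κ), (x35,λ), (x36,κ), (x36,λ)}
  {x35, x36} × {κ, μ} = {(x35,κ), (x35,μ), (x36,κ), (x36,μ)}
  {x35, x36} × {λ, μ} = {(x35,λ), (x35,μ), (x36,λ), (x36,μ)}
  {x34, x35, x36} × {κ, λ} = {(x34,κ), (x34,λ), (x35,κ), (x35,λ), (x36,κ), (x36,λ)}
  {x34, x35, x36} × {κ, μ} = {(x34,κ), (x34,μ), (x35,κ), (x35,μ), (x36,κ), (x36,μ)}
  {x34, x35, x36} × {λ, μ} = {(x34,λ), (x34,μ), (x35,λ), (x35,μ), (x36,λ), (x36,μ)}
  {x35, x36} × {κ, λ, μ} = {(x35,κ), (x35,λ), (x35,μ), (x36,κ), (x36,λ), (x36,μ)}
  {x34, x35, x36} × {κ, λ, μ} = {(x34,κ), (x34,λ), (x34,μ), (x35,κ), (x35,λ), (x35,μ), (x36,κ), (x36,λ), (x36,μ)}
These 29 distinct sets form the basis B.
Close under arbitrary unions to get τ_{X×Y}; counting gives |τ_{X×Y}| = 125.


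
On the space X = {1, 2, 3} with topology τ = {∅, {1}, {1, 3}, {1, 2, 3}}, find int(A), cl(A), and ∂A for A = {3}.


int(A) = ∅, cl(A) = {2, 3}, ∂A = {2, 3}.

Closed sets in (X, τ) are complements of opens:
  closed(X, τ) = {∅, {2}, {2, 3}, {1, 2, 3}}.
int(A) = ⋃ {U ∈ τ : U ⊆ A}. Opens contained in A: ∅.
Taking the union of these: int(A) = ∅.
cl(A) = ⋂ {C closed : A ⊆ C}. Closed sets containing A: {2, 3}, {1, 2, 3}.
Intersecting these: cl(A) = {2, 3}.
∂A = cl(A) ∖ int(A) = {2, 3} ∖ ∅ = {2, 3}.


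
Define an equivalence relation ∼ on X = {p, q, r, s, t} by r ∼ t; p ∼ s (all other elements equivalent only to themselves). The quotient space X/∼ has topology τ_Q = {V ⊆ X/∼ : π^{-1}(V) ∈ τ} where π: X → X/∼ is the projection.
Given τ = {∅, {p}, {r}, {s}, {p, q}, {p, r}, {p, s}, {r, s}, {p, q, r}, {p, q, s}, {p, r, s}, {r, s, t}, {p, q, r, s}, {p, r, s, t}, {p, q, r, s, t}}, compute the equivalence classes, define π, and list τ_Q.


X/∼ = {[p=s], [q], [r=t]}; |τ_Q| = 5.

Equivalence classes: [p=s], [q], [r=t].
Quotient map π: X → X/∼ sends p ↦ [p=s], q ↦ [q], r ↦ [r=t], s ↦ [p=s], t ↦ [r=t].
For each subset V ⊆ X/∼, compute π^{-1}(V) ⊆ X and check whether π^{-1}(V) ∈ τ. V is open in τ_Q iff π^{-1}(V) ∈ τ.
  V = {}: π^{-1}(V) = ∅ ∈ τ ✓.
  V = {[p=s]}: π^{-1}(V) = {p, s} ∈ τ ✓.
  V = {[q]}: π^{-1}(V) = {q} ∉ τ ✗.
  V = {[p=s], [q]}: π^{-1}(V) = {p, q, s} ∈ τ ✓.
  V = {[r=t]}: π^{-1}(V) = {r, t} ∉ τ ✗.
  V = {[p=s], [r=t]}: π^{-1}(V) = {p, r, s, t} ∈ τ ✓.
  V = {[q], [r=t]}: π^{-1}(V) = {q, r, t} ∉ τ ✗.
  V = {[p=s], [q], [r=t]}: π^{-1}(V) = {p, q, r, s, t} ∈ τ ✓.
Open sets in the quotient: τ_Q = {{}, {[p=s]}, {[p=s], [q]}, {[p=s], [r=t]}, {[p=s], [q], [r=t]}} (5 elements).


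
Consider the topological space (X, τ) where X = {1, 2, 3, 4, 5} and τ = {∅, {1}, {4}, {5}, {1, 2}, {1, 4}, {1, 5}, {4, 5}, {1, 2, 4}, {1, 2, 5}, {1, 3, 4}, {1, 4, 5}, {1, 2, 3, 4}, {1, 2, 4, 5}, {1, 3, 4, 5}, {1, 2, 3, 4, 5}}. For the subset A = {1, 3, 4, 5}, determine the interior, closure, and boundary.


int(A) = {1, 3, 4, 5}, cl(A) = {1, 2, 3, 4, 5}, ∂A = {2}.

Closed sets in (X, τ) are complements of opens:
  closed(X, τ) = {∅, {2}, {3}, {5}, {2, 3}, {2, 5}, {3, 4}, {3, 5}, {1, 2, 3}, {2, 3, 4}, {2, 3, 5}, {3, 4, 5}, {1, 2, 3, 4}, {1, 2, 3, 5}, {2, 3, 4, 5}, {1, 2, 3, 4, 5}}.
int(A) = ⋃ {U ∈ τ : U ⊆ A}. Opens contained in A: ∅, {1}, {4}, {5}, {1, 4}, {1, 5}, {4, 5}, {1, 3, 4}, {1, 4, 5}, {1, 3, 4, 5}.
Taking the union of these: int(A) = {1, 3, 4, 5}.
cl(A) = ⋂ {C closed : A ⊆ C}. Closed sets containing A: {1, 2, 3, 4, 5}.
Intersecting these: cl(A) = {1, 2, 3, 4, 5}.
∂A = cl(A) ∖ int(A) = {1, 2, 3, 4, 5} ∖ {1, 3, 4, 5} = {2}.


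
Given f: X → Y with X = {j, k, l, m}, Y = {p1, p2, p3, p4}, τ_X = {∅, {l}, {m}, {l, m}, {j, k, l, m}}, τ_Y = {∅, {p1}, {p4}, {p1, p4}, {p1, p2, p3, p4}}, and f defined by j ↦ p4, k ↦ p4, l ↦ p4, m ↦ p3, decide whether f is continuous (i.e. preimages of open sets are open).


f is NOT continuous.

Compute f^{-1}(U) for each U ∈ τ_Y:
  U = ∅: f^{-1}(U) = ∅ ∈ τ_X ✓.
  U = {p1}: f^{-1}(U) = ∅ ∈ τ_X ✓.
  U = {p4}: f^{-1}(U) = {j, k, l} ∉ τ_X ✗.
  U = {p1, p4}: f^{-1}(U) = {j, k, l} ∉ τ_X ✗.
  U = {p1, p2, p3, p4}: f^{-1}(U) = {j, k, l, m} ∈ τ_X ✓.
Found U = {p4} with f^{-1}(U) = {j, k, l} not in τ_X. Therefore f is NOT continuous.


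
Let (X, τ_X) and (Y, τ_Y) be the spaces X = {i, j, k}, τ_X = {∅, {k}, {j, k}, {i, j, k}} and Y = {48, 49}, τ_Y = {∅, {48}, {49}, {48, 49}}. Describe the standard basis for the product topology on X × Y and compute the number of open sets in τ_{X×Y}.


Basis B = {∅ × ∅, {k} × {48}, {k} × {49}, {j, k} × {48}, {j, k} × {49}, {k} × {48, 49}, {i, j, k} × {48}, {i, j, k} × {49}, {j, k} × {48, 49}, {i, j, k} × {48, 49}}; |τ_{X×Y}| = 16.

Enumerate products U × V with U ∈ τ_X, V ∈ τ_Y (deduplicated):
  ∅ × ∅ = {} (∅)
  {k} × {48} = {(k,48)}
  {k} × {49} = {(k,49)}
  {j, k} × {48} = {(j,48), (k,48)}
  {j, k} × {49} = {(j,49), (k,49)}
  {k} × {48, 49} = {(k,48), (k,49)}
  {i, j, k} × {48} = {(i,48), (j,48), (k,48)}
  {i, j, k} × {49} = {(i,49), (j,49), (k,49)}
  {j, k} × {48, 49} = {(j,48), (j,49), (k,48), (k,49)}
  {i, j, k} × {48, 49} = {(i,48), (i,49), (j,48), (j,49), (k,48), (k,49)}
These 10 distinct sets form the basis B.
Close under arbitrary unions to get τ_{X×Y}; counting gives |τ_{X×Y}| = 16.


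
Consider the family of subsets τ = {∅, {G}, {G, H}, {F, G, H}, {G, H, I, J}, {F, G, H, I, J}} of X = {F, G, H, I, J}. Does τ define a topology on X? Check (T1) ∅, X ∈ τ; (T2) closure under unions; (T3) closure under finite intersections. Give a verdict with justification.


τ IS a topology on X.

Axiom (T1): ∅ ∈ τ? Yes; X ∈ τ? Yes.
Axiom (T2/T3): check pairwise unions and intersections of members of τ.
All pairwise intersections and unions checked — each lies in τ. Therefore τ satisfies (T1), (T2), (T3): it IS a topology on X.


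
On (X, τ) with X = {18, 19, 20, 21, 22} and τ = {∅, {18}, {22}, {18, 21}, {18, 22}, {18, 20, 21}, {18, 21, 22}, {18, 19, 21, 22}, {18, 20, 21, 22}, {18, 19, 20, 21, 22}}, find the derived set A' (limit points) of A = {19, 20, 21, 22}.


A' = {19, 20}

For each x ∈ X, list the open sets U ∈ τ with x ∈ U, then check whether U ∩ (A ∖ {x}) ≠ ∅ for every such U.
  x = 18: open {18} ∋ x has {18} ∩ (A ∖ {18}) = ∅, so x is NOT a limit point.
  x = 19: opens ∋ x are {18, 19, 21, 22}, {18, 19, 20, 21, 22}; each meets A ∖ {19}, so x IS a limit point.
  x = 20: opens ∋ x are {18, 20, 21}, {18, 20, 21, 22}, {18, 19, 20, 21, 22}; each meets A ∖ {20}, so x IS a limit point.
  x = 21: open {18, 21} ∋ x has {18, 21} ∩ (A ∖ {21}) = ∅, so x is NOT a limit point.
  x = 22: open {22} ∋ x has {22} ∩ (A ∖ {22}) = ∅, so x is NOT a limit point.
Collecting: A' = {19, 20}.


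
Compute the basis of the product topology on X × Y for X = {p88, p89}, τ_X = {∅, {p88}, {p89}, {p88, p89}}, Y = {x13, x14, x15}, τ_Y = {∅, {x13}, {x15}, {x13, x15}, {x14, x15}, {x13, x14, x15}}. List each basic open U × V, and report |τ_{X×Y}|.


Basis B = {∅ × ∅, {p88} × {x13}, {p88} × {x15}, {p89} × {x13}, {p89} × {x15}, {p88} × {x13, x15}, {p88, p89} × {x13}, {p88} × {x14, x15}, {p88, p89} × {x15}, {p89} × {x13, x15}, {p89} × {x14, x15}, {p88} × {x13, x14, x15}, {p89} × {x13, x14, x15}, {p88, p89} × {x13, x15}, {p88, p89} × {x14, x15}, {p88, p89} × {x13, x14, x15}}; |τ_{X×Y}| = 36.

Enumerate products U × V with U ∈ τ_X, V ∈ τ_Y (deduplicated):
  ∅ × ∅ = {} (∅)
  {p88} × {x13} = {(p88,x13)}
  {p88} × {x15} = {(p88,x15)}
  {p89} × {x13} = {(p89,x13)}
  {p89} × {x15} = {(p89,x15)}
  {p88} × {x13, x15} = {(p88,x13), (p88,x15)}
  {p88, p89} × {x13} = {(p88,x13), (p89,x13)}
  {p88} × {x14, x15} = {(p88,x14), (p88,x15)}
  {p88, p89} × {x15} = {(p88,x15), (p89,x15)}
  {p89} × {x13, x15} = {(p89,x13), (p89,x15)}
  {p89} × {x14, x15} = {(p89,x14), (p89,x15)}
  {p88} × {x13, x14, x15} = {(p88,x13), (p88,x14), (p88,x15)}
  {p89} × {x13, x14, x15} = {(p89,x13), (p89,x14), (p89,x15)}
  {p88, p89} × {x13, x15} = {(p88,x13), (p88,x15), (p89,x13), (p89,x15)}
  {p88, p89} × {x14, x15} = {(p88,x14), (p88,x15), (p89,x14), (p89,x15)}
  {p88, p89} × {x13, x14, x15} = {(p88,x13), (p88,x14), (p88,x15), (p89,x13), (p89,x14), (p89,x15)}
These 16 distinct sets form the basis B.
Close under arbitrary unions to get τ_{X×Y}; counting gives |τ_{X×Y}| = 36.


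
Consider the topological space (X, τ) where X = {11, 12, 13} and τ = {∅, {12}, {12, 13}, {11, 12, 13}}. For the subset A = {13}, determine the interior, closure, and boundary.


int(A) = ∅, cl(A) = {11, 13}, ∂A = {11, 13}.

Closed sets in (X, τ) are complements of opens:
  closed(X, τ) = {∅, {11}, {11, 13}, {11, 12, 13}}.
int(A) = ⋃ {U ∈ τ : U ⊆ A}. Opens contained in A: ∅.
Taking the union of these: int(A) = ∅.
cl(A) = ⋂ {C closed : A ⊆ C}. Closed sets containing A: {11, 13}, {11, 12, 13}.
Intersecting these: cl(A) = {11, 13}.
∂A = cl(A) ∖ int(A) = {11, 13} ∖ ∅ = {11, 13}.


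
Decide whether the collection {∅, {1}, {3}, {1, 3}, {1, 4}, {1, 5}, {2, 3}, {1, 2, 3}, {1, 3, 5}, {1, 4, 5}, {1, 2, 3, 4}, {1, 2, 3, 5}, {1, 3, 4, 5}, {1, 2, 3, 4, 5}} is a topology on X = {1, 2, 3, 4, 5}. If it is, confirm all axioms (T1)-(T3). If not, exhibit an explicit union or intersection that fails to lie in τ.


τ is NOT a topology on X.

Axiom (T1): ∅ ∈ τ? Yes; X ∈ τ? Yes.
Axiom (T2/T3): check pairwise unions and intersections of members of τ.
Counterexample for (T2): {3} ∪ {1, 4} = {1, 3, 4} ∉ τ. Therefore τ is NOT a topology.


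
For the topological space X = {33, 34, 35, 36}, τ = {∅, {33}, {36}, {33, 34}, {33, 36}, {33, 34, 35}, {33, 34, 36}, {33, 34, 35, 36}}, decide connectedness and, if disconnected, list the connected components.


(X, τ) is disconnected; components = [{36}, {33, 34, 35}].

Find clopen sets (U ∈ τ with X ∖ U ∈ τ):
  U = ∅, X ∖ U = {33, 34, 35, 36} — both open, so U is clopen.
  U = {36}, X ∖ U = {33, 34, 35} — both open, so U is clopen.
  U = {33, 34, 35}, X ∖ U = {36} — both open, so U is clopen.
  U = {33, 34, 35, 36}, X ∖ U = ∅ — both open, so U is clopen.
Nontrivial clopen(s) exist: e.g. {33, 34, 35}. So (X, τ) is disconnected.
Compute connected components by grouping points that agree on all clopens:
  component: {36}
  component: {33, 34, 35}


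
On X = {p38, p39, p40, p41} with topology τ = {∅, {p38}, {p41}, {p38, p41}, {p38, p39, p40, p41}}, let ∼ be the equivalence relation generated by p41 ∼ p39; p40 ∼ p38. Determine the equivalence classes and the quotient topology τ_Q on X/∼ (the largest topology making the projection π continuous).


X/∼ = {[p38=p40], [p39=p41]}; |τ_Q| = 2.

Equivalence classes: [p38=p40], [p39=p41].
Quotient map π: X → X/∼ sends p38 ↦ [p38=p40], p39 ↦ [p39=p41], p40 ↦ [p38=p40], p41 ↦ [p39=p41].
For each subset V ⊆ X/∼, compute π^{-1}(V) ⊆ X and check whether π^{-1}(V) ∈ τ. V is open in τ_Q iff π^{-1}(V) ∈ τ.
  V = {}: π^{-1}(V) = ∅ ∈ τ ✓.
  V = {[p38=p40]}: π^{-1}(V) = {p38, p40} ∉ τ ✗.
  V = {[p39=p41]}: π^{-1}(V) = {p39, p41} ∉ τ ✗.
  V = {[p38=p40], [p39=p41]}: π^{-1}(V) = {p38, p39, p40, p41} ∈ τ ✓.
Open sets in the quotient: τ_Q = {{}, {[p38=p40], [p39=p41]}} (2 elements).


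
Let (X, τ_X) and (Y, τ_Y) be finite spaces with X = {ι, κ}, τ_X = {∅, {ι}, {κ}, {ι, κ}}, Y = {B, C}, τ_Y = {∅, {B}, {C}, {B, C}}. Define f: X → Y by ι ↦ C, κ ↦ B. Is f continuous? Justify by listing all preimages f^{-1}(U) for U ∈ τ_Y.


f IS continuous.

Compute f^{-1}(U) for each U ∈ τ_Y:
  U = ∅: f^{-1}(U) = ∅ ∈ τ_X ✓.
  U = {B}: f^{-1}(U) = {κ} ∈ τ_X ✓.
  U = {C}: f^{-1}(U) = {ι} ∈ τ_X ✓.
  U = {B, C}: f^{-1}(U) = {ι, κ} ∈ τ_X ✓.
Every preimage lies in τ_X, so f IS continuous.


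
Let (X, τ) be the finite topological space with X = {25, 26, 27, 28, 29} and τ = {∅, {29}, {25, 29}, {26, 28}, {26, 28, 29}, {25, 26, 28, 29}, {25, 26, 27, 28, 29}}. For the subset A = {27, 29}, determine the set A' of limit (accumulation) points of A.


A' = {25, 27}

For each x ∈ X, list the open sets U ∈ τ with x ∈ U, then check whether U ∩ (A ∖ {x}) ≠ ∅ for every such U.
  x = 25: opens ∋ x are {25, 29}, {25, 26, 28, 29}, {25, 26, 27, 28, 29}; each meets A ∖ {25}, so x IS a limit point.
  x = 26: open {26, 28} ∋ x has {26, 28} ∩ (A ∖ {26}) = ∅, so x is NOT a limit point.
  x = 27: opens ∋ x are {25, 26, 27, 28, 29}; each meets A ∖ {27}, so x IS a limit point.
  x = 28: open {26, 28} ∋ x has {26, 28} ∩ (A ∖ {28}) = ∅, so x is NOT a limit point.
  x = 29: open {29} ∋ x has {29} ∩ (A ∖ {29}) = ∅, so x is NOT a limit point.
Collecting: A' = {25, 27}.


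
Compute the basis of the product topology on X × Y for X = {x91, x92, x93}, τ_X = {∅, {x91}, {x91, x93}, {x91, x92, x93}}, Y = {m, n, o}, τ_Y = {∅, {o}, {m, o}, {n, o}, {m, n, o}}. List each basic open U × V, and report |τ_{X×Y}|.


Basis B = {∅ × ∅, {x91} × {o}, {x91} × {m, o}, {x91} × {n, o}, {x91, x93} × {o}, {x91} × {m, n, o}, {x91, x92, x93} × {o}, {x91, x93} × {m, o}, {x91, x93} × {n, o}, {x91, x93} × {m, n, o}, {x91, x92, x93} × {m, o}, {x91, x92, x93} × {n, o}, {x91, x92, x93} × {m, n, o}}; |τ_{X×Y}| = 30.

Enumerate products U × V with U ∈ τ_X, V ∈ τ_Y (deduplicated):
  ∅ × ∅ = {} (∅)
  {x91} × {o} = {(x91,o)}
  {x91} × {m, o} = {(x91,m), (x91,o)}
  {x91} × {n, o} = {(x91,n), (x91,o)}
  {x91, x93} × {o} = {(x91,o), (x93,o)}
  {x91} × {m, n, o} = {(x91,m), (x91,n), (x91,o)}
  {x91, x92, x93} × {o} = {(x91,o), (x92,o), (x93,o)}
  {x91, x93} × {m, o} = {(x91,m), (x91,o), (x93,m), (x93,o)}
  {x91, x93} × {n, o} = {(x91,n), (x91,o), (x93,n), (x93,o)}
  {x91, x93} × {m, n, o} = {(x91,m), (x91,n), (x91,o), (x93,m), (x93,n), (x93,o)}
  {x91, x92, x93} × {m, o} = {(x91,m), (x91,o), (x92,m), (x92,o), (x93,m), (x93,o)}
  {x91, x92, x93} × {n, o} = {(x91,n), (x91,o), (x92,n), (x92,o), (x93,n), (x93,o)}
  {x91, x92, x93} × {m, n, o} = {(x91,m), (x91,n), (x91,o), (x92,m), (x92,n), (x92,o), (x93,m), (x93,n), (x93,o)}
These 13 distinct sets form the basis B.
Close under arbitrary unions to get τ_{X×Y}; counting gives |τ_{X×Y}| = 30.


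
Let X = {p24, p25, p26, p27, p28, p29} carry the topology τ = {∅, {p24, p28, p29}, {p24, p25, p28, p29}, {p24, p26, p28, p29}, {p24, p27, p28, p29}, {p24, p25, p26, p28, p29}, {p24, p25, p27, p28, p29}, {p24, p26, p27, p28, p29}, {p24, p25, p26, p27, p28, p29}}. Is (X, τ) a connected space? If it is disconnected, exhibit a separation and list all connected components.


(X, τ) is connected.

Find clopen sets (U ∈ τ with X ∖ U ∈ τ):
  U = ∅, X ∖ U = {p24, p25, p26, p27, p28, p29} — both open, so U is clopen.
  U = {p24, p25, p26, p27, p28, p29}, X ∖ U = ∅ — both open, so U is clopen.
Only trivial clopens (∅ and X) exist, so (X, τ) is connected.
Compute connected components by grouping points that agree on all clopens:
  component: {p24, p25, p26, p27, p28, p29}


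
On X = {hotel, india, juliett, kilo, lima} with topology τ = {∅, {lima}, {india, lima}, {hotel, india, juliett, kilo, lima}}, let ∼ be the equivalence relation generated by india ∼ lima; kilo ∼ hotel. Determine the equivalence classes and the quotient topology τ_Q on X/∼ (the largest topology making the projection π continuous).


X/∼ = {[hotel=kilo], [india=lima], [juliett]}; |τ_Q| = 3.

Equivalence classes: [hotel=kilo], [india=lima], [juliett].
Quotient map π: X → X/∼ sends hotel ↦ [hotel=kilo], india ↦ [india=lima], juliett ↦ [juliett], kilo ↦ [hotel=kilo], lima ↦ [india=lima].
For each subset V ⊆ X/∼, compute π^{-1}(V) ⊆ X and check whether π^{-1}(V) ∈ τ. V is open in τ_Q iff π^{-1}(V) ∈ τ.
  V = {}: π^{-1}(V) = ∅ ∈ τ ✓.
  V = {[hotel=kilo]}: π^{-1}(V) = {hotel, kilo} ∉ τ ✗.
  V = {[india=lima]}: π^{-1}(V) = {india, lima} ∈ τ ✓.
  V = {[hotel=kilo], [india=lima]}: π^{-1}(V) = {hotel, india, kilo, lima} ∉ τ ✗.
  V = {[juliett]}: π^{-1}(V) = {juliett} ∉ τ ✗.
  V = {[hotel=kilo], [juliett]}: π^{-1}(V) = {hotel, juliett, kilo} ∉ τ ✗.
  V = {[india=lima], [juliett]}: π^{-1}(V) = {india, juliett, lima} ∉ τ ✗.
  V = {[hotel=kilo], [india=lima], [juliett]}: π^{-1}(V) = {hotel, india, juliett, kilo, lima} ∈ τ ✓.
Open sets in the quotient: τ_Q = {{}, {[india=lima]}, {[hotel=kilo], [india=lima], [juliett]}} (3 elements).


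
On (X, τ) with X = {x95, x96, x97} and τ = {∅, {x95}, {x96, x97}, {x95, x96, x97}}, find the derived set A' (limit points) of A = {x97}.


A' = {x96}

For each x ∈ X, list the open sets U ∈ τ with x ∈ U, then check whether U ∩ (A ∖ {x}) ≠ ∅ for every such U.
  x = x95: open {x95} ∋ x has {x95} ∩ (A ∖ {x95}) = ∅, so x is NOT a limit point.
  x = x96: opens ∋ x are {x96, x97}, {x95, x96, x97}; each meets A ∖ {x96}, so x IS a limit point.
  x = x97: open {x96, x97} ∋ x has {x96, x97} ∩ (A ∖ {x97}) = ∅, so x is NOT a limit point.
Collecting: A' = {x96}.


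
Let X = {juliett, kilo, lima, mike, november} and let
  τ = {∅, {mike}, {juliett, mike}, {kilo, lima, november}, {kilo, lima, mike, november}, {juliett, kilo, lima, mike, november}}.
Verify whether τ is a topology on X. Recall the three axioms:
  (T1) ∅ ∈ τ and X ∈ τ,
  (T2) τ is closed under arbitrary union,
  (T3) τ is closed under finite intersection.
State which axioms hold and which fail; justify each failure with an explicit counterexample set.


τ IS a topology on X.

Axiom (T1): ∅ ∈ τ? Yes; X ∈ τ? Yes.
Axiom (T2/T3): check pairwise unions and intersections of members of τ.
All pairwise intersections and unions checked — each lies in τ. Therefore τ satisfies (T1), (T2), (T3): it IS a topology on X.


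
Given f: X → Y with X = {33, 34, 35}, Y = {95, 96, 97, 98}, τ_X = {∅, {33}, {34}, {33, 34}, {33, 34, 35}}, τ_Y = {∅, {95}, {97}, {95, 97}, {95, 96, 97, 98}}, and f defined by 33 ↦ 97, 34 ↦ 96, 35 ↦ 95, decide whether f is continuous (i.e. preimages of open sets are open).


f is NOT continuous.

Compute f^{-1}(U) for each U ∈ τ_Y:
  U = ∅: f^{-1}(U) = ∅ ∈ τ_X ✓.
  U = {95}: f^{-1}(U) = {35} ∉ τ_X ✗.
  U = {97}: f^{-1}(U) = {33} ∈ τ_X ✓.
  U = {95, 97}: f^{-1}(U) = {33, 35} ∉ τ_X ✗.
  U = {95, 96, 97, 98}: f^{-1}(U) = {33, 34, 35} ∈ τ_X ✓.
Found U = {95} with f^{-1}(U) = {35} not in τ_X. Therefore f is NOT continuous.


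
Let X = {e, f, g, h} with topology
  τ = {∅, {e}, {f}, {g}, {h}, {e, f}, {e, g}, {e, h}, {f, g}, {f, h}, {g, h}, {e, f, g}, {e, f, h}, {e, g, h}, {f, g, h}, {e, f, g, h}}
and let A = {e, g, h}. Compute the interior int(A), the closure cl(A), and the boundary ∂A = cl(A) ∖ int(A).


int(A) = {e, g, h}, cl(A) = {e, g, h}, ∂A = ∅.

Closed sets in (X, τ) are complements of opens:
  closed(X, τ) = {∅, {e}, {f}, {g}, {h}, {e, f}, {e, g}, {e, h}, {f, g}, {f, h}, {g, h}, {e, f, g}, {e, f, h}, {e, g, h}, {f, g, h}, {e, f, g, h}}.
int(A) = ⋃ {U ∈ τ : U ⊆ A}. Opens contained in A: ∅, {e}, {g}, {h}, {e, g}, {e, h}, {g, h}, {e, g, h}.
Taking the union of these: int(A) = {e, g, h}.
cl(A) = ⋂ {C closed : A ⊆ C}. Closed sets containing A: {e, g, h}, {e, f, g, h}.
Intersecting these: cl(A) = {e, g, h}.
∂A = cl(A) ∖ int(A) = {e, g, h} ∖ {e, g, h} = ∅.


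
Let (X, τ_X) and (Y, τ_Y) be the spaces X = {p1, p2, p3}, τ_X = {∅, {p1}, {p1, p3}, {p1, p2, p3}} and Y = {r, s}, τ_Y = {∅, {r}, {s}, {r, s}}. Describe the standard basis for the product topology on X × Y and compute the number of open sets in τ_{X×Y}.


Basis B = {∅ × ∅, {p1} × {r}, {p1} × {s}, {p1} × {r, s}, {p1, p3} × {r}, {p1, p3} × {s}, {p1, p2, p3} × {r}, {p1, p2, p3} × {s}, {p1, p3} × {r, s}, {p1, p2, p3} × {r, s}}; |τ_{X×Y}| = 16.

Enumerate products U × V with U ∈ τ_X, V ∈ τ_Y (deduplicated):
  ∅ × ∅ = {} (∅)
  {p1} × {r} = {(p1,r)}
  {p1} × {s} = {(p1,s)}
  {p1} × {r, s} = {(p1,r), (p1,s)}
  {p1, p3} × {r} = {(p1,r), (p3,r)}
  {p1, p3} × {s} = {(p1,s), (p3,s)}
  {p1, p2, p3} × {r} = {(p1,r), (p2,r), (p3,r)}
  {p1, p2, p3} × {s} = {(p1,s), (p2,s), (p3,s)}
  {p1, p3} × {r, s} = {(p1,r), (p1,s), (p3,r), (p3,s)}
  {p1, p2, p3} × {r, s} = {(p1,r), (p1,s), (p2,r), (p2,s), (p3,r), (p3,s)}
These 10 distinct sets form the basis B.
Close under arbitrary unions to get τ_{X×Y}; counting gives |τ_{X×Y}| = 16.


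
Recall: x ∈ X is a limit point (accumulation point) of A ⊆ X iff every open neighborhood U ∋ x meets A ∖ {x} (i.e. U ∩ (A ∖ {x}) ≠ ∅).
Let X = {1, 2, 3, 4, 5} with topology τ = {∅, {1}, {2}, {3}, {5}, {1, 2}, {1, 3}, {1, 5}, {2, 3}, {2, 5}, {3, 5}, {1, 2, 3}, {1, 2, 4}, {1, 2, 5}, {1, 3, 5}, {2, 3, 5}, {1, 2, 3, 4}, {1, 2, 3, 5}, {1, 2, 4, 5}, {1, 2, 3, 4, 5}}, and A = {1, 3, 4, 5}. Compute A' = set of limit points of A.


A' = {4}

For each x ∈ X, list the open sets U ∈ τ with x ∈ U, then check whether U ∩ (A ∖ {x}) ≠ ∅ for every such U.
  x = 1: open {1} ∋ x has {1} ∩ (A ∖ {1}) = ∅, so x is NOT a limit point.
  x = 2: open {2} ∋ x has {2} ∩ (A ∖ {2}) = ∅, so x is NOT a limit point.
  x = 3: open {3} ∋ x has {3} ∩ (A ∖ {3}) = ∅, so x is NOT a limit point.
  x = 4: opens ∋ x are {1, 2, 4}, {1, 2, 3, 4}, {1, 2, 4, 5}, {1, 2, 3, 4, 5}; each meets A ∖ {4}, so x IS a limit point.
  x = 5: open {5} ∋ x has {5} ∩ (A ∖ {5}) = ∅, so x is NOT a limit point.
Collecting: A' = {4}.


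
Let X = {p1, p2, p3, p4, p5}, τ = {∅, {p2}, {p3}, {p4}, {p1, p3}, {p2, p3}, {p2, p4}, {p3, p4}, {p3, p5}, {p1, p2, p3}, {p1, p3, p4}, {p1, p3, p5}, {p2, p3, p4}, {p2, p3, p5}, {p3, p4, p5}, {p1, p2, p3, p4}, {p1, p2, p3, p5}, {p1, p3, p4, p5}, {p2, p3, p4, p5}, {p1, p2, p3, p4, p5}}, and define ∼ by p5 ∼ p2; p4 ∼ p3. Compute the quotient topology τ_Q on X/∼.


X/∼ = {[p1], [p2=p5], [p3=p4]}; |τ_Q| = 5.

Equivalence classes: [p1], [p2=p5], [p3=p4].
Quotient map π: X → X/∼ sends p1 ↦ [p1], p2 ↦ [p2=p5], p3 ↦ [p3=p4], p4 ↦ [p3=p4], p5 ↦ [p2=p5].
For each subset V ⊆ X/∼, compute π^{-1}(V) ⊆ X and check whether π^{-1}(V) ∈ τ. V is open in τ_Q iff π^{-1}(V) ∈ τ.
  V = {}: π^{-1}(V) = ∅ ∈ τ ✓.
  V = {[p1]}: π^{-1}(V) = {p1} ∉ τ ✗.
  V = {[p2=p5]}: π^{-1}(V) = {p2, p5} ∉ τ ✗.
  V = {[p1], [p2=p5]}: π^{-1}(V) = {p1, p2, p5} ∉ τ ✗.
  V = {[p3=p4]}: π^{-1}(V) = {p3, p4} ∈ τ ✓.
  V = {[p1], [p3=p4]}: π^{-1}(V) = {p1, p3, p4} ∈ τ ✓.
  V = {[p2=p5], [p3=p4]}: π^{-1}(V) = {p2, p3, p4, p5} ∈ τ ✓.
  V = {[p1], [p2=p5], [p3=p4]}: π^{-1}(V) = {p1, p2, p3, p4, p5} ∈ τ ✓.
Open sets in the quotient: τ_Q = {{}, {[p3=p4]}, {[p1], [p3=p4]}, {[p2=p5], [p3=p4]}, {[p1], [p2=p5], [p3=p4]}} (5 elements).


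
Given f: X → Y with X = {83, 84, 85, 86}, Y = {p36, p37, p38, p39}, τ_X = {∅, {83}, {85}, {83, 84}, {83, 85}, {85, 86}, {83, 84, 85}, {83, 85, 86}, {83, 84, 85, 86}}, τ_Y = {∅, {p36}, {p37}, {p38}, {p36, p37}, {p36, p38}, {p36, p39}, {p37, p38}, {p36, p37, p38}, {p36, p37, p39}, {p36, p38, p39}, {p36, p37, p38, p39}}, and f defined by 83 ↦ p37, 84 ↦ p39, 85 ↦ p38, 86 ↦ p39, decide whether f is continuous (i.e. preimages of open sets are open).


f is NOT continuous.

Compute f^{-1}(U) for each U ∈ τ_Y:
  U = ∅: f^{-1}(U) = ∅ ∈ τ_X ✓.
  U = {p36}: f^{-1}(U) = ∅ ∈ τ_X ✓.
  U = {p37}: f^{-1}(U) = {83} ∈ τ_X ✓.
  U = {p38}: f^{-1}(U) = {85} ∈ τ_X ✓.
  U = {p36, p37}: f^{-1}(U) = {83} ∈ τ_X ✓.
  U = {p36, p38}: f^{-1}(U) = {85} ∈ τ_X ✓.
  U = {p36, p39}: f^{-1}(U) = {84, 86} ∉ τ_X ✗.
  U = {p37, p38}: f^{-1}(U) = {83, 85} ∈ τ_X ✓.
  U = {p36, p37, p38}: f^{-1}(U) = {83, 85} ∈ τ_X ✓.
  U = {p36, p37, p39}: f^{-1}(U) = {83, 84, 86} ∉ τ_X ✗.
  U = {p36, p38, p39}: f^{-1}(U) = {84, 85, 86} ∉ τ_X ✗.
  U = {p36, p37, p38, p39}: f^{-1}(U) = {83, 84, 85, 86} ∈ τ_X ✓.
Found U = {p36, p39} with f^{-1}(U) = {84, 86} not in τ_X. Therefore f is NOT continuous.


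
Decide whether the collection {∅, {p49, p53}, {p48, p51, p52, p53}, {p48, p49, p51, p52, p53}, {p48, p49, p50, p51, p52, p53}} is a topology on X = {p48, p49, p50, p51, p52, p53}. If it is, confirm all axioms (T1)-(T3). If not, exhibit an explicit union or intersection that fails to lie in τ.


τ is NOT a topology on X.

Axiom (T1): ∅ ∈ τ? Yes; X ∈ τ? Yes.
Axiom (T2/T3): check pairwise unions and intersections of members of τ.
Counterexample for (T3): {p49, p53} ∩ {p48, p51, p52, p53} = {p53} ∉ τ. Therefore τ is NOT a topology.


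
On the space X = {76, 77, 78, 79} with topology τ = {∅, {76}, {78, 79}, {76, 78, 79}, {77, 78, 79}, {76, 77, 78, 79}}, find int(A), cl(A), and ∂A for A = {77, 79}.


int(A) = ∅, cl(A) = {77, 78, 79}, ∂A = {77, 78, 79}.

Closed sets in (X, τ) are complements of opens:
  closed(X, τ) = {∅, {76}, {77}, {76, 77}, {77, 78, 79}, {76, 77, 78, 79}}.
int(A) = ⋃ {U ∈ τ : U ⊆ A}. Opens contained in A: ∅.
Taking the union of these: int(A) = ∅.
cl(A) = ⋂ {C closed : A ⊆ C}. Closed sets containing A: {77, 78, 79}, {76, 77, 78, 79}.
Intersecting these: cl(A) = {77, 78, 79}.
∂A = cl(A) ∖ int(A) = {77, 78, 79} ∖ ∅ = {77, 78, 79}.


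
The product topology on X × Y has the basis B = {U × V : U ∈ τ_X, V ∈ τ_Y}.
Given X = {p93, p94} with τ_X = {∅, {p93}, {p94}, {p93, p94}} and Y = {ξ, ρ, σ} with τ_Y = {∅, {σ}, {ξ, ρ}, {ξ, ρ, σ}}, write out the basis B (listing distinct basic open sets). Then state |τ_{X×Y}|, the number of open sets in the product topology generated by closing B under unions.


Basis B = {∅ × ∅, {p93} × {σ}, {p94} × {σ}, {p93} × {ξ, ρ}, {p93, p94} × {σ}, {p94} × {ξ, ρ}, {p93} × {ξ, ρ, σ}, {p94} × {ξ, ρ, σ}, {p93, p94} × {ξ, ρ}, {p93, p94} × {ξ, ρ, σ}}; |τ_{X×Y}| = 16.

Enumerate products U × V with U ∈ τ_X, V ∈ τ_Y (deduplicated):
  ∅ × ∅ = {} (∅)
  {p93} × {σ} = {(p93,σ)}
  {p94} × {σ} = {(p94,σ)}
  {p93} × {ξ, ρ} = {(p93,ξ), (p93,ρ)}
  {p93, p94} × {σ} = {(p93,σ), (p94,σ)}
  {p94} × {ξ, ρ} = {(p94,ξ), (p94,ρ)}
  {p93} × {ξ, ρ, σ} = {(p93,ξ), (p93,ρ), (p93,σ)}
  {p94} × {ξ, ρ, σ} = {(p94,ξ), (p94,ρ), (p94,σ)}
  {p93, p94} × {ξ, ρ} = {(p93,ξ), (p93,ρ), (p94,ξ), (p94,ρ)}
  {p93, p94} × {ξ, ρ, σ} = {(p93,ξ), (p93,ρ), (p93,σ), (p94,ξ), (p94,ρ), (p94,σ)}
These 10 distinct sets form the basis B.
Close under arbitrary unions to get τ_{X×Y}; counting gives |τ_{X×Y}| = 16.


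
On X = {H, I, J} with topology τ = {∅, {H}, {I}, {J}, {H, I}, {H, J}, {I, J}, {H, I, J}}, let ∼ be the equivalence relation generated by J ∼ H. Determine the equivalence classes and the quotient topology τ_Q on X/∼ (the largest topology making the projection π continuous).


X/∼ = {[H=J], [I]}; |τ_Q| = 4.

Equivalence classes: [H=J], [I].
Quotient map π: X → X/∼ sends H ↦ [H=J], I ↦ [I], J ↦ [H=J].
For each subset V ⊆ X/∼, compute π^{-1}(V) ⊆ X and check whether π^{-1}(V) ∈ τ. V is open in τ_Q iff π^{-1}(V) ∈ τ.
  V = {}: π^{-1}(V) = ∅ ∈ τ ✓.
  V = {[H=J]}: π^{-1}(V) = {H, J} ∈ τ ✓.
  V = {[I]}: π^{-1}(V) = {I} ∈ τ ✓.
  V = {[H=J], [I]}: π^{-1}(V) = {H, I, J} ∈ τ ✓.
Open sets in the quotient: τ_Q = {{}, {[H=J]}, {[I]}, {[H=J], [I]}} (4 elements).
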